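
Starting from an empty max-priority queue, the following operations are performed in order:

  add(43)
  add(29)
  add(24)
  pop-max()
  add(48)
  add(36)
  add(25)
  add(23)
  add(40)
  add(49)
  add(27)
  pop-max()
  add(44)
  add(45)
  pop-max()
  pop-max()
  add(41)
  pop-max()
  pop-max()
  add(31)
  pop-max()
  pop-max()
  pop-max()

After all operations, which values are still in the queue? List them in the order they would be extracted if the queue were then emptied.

insert 43 → {43}
insert 29 → {43, 29}
insert 24 → {43, 29, 24}
pop-max → 43; now {29, 24}
insert 48 → {48, 29, 24}
insert 36 → {48, 36, 29, 24}
insert 25 → {48, 36, 29, 25, 24}
insert 23 → {48, 36, 29, 25, 24, 23}
insert 40 → {48, 40, 36, 29, 25, 24, 23}
insert 49 → {49, 48, 40, 36, 29, 25, 24, 23}
insert 27 → {49, 48, 40, 36, 29, 27, 25, 24, 23}
pop-max → 49; now {48, 40, 36, 29, 27, 25, 24, 23}
insert 44 → {48, 44, 40, 36, 29, 27, 25, 24, 23}
insert 45 → {48, 45, 44, 40, 36, 29, 27, 25, 24, 23}
pop-max → 48; now {45, 44, 40, 36, 29, 27, 25, 24, 23}
pop-max → 45; now {44, 40, 36, 29, 27, 25, 24, 23}
insert 41 → {44, 41, 40, 36, 29, 27, 25, 24, 23}
pop-max → 44; now {41, 40, 36, 29, 27, 25, 24, 23}
pop-max → 41; now {40, 36, 29, 27, 25, 24, 23}
insert 31 → {40, 36, 31, 29, 27, 25, 24, 23}
pop-max → 40; now {36, 31, 29, 27, 25, 24, 23}
pop-max → 36; now {31, 29, 27, 25, 24, 23}
pop-max → 31; now {29, 27, 25, 24, 23}

29, 27, 25, 24, 23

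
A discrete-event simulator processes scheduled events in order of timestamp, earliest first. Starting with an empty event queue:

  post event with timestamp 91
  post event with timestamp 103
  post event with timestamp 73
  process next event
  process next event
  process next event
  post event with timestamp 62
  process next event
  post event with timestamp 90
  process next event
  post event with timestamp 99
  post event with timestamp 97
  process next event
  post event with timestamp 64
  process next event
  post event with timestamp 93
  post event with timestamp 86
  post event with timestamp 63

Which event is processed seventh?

insert 91 → {91}
insert 103 → {91, 103}
insert 73 → {73, 91, 103}
process next event → 73; now {91, 103}
process next event → 91; now {103}
process next event → 103; now {}
insert 62 → {62}
process next event → 62; now {}
insert 90 → {90}
process next event → 90; now {}
insert 99 → {99}
insert 97 → {97, 99}
process next event → 97; now {99}
insert 64 → {64, 99}
process next event → 64; now {99}
insert 93 → {93, 99}
insert 86 → {86, 93, 99}
insert 63 → {63, 86, 93, 99}

64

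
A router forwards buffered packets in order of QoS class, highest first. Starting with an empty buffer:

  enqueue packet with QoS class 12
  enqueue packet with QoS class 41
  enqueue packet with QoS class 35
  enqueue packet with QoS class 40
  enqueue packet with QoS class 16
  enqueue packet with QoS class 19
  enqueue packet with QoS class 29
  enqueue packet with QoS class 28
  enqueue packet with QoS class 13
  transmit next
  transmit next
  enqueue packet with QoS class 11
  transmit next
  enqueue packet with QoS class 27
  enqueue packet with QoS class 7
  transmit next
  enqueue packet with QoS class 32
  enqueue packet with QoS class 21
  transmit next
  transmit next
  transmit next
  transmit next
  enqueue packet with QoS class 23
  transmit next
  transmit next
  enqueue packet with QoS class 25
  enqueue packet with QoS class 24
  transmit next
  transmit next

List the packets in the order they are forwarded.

insert 12 → {12}
insert 41 → {41, 12}
insert 35 → {41, 35, 12}
insert 40 → {41, 40, 35, 12}
insert 16 → {41, 40, 35, 16, 12}
insert 19 → {41, 40, 35, 19, 16, 12}
insert 29 → {41, 40, 35, 29, 19, 16, 12}
insert 28 → {41, 40, 35, 29, 28, 19, 16, 12}
insert 13 → {41, 40, 35, 29, 28, 19, 16, 13, 12}
transmit next → 41; now {40, 35, 29, 28, 19, 16, 13, 12}
transmit next → 40; now {35, 29, 28, 19, 16, 13, 12}
insert 11 → {35, 29, 28, 19, 16, 13, 12, 11}
transmit next → 35; now {29, 28, 19, 16, 13, 12, 11}
insert 27 → {29, 28, 27, 19, 16, 13, 12, 11}
insert 7 → {29, 28, 27, 19, 16, 13, 12, 11, 7}
transmit next → 29; now {28, 27, 19, 16, 13, 12, 11, 7}
insert 32 → {32, 28, 27, 19, 16, 13, 12, 11, 7}
insert 21 → {32, 28, 27, 21, 19, 16, 13, 12, 11, 7}
transmit next → 32; now {28, 27, 21, 19, 16, 13, 12, 11, 7}
transmit next → 28; now {27, 21, 19, 16, 13, 12, 11, 7}
transmit next → 27; now {21, 19, 16, 13, 12, 11, 7}
transmit next → 21; now {19, 16, 13, 12, 11, 7}
insert 23 → {23, 19, 16, 13, 12, 11, 7}
transmit next → 23; now {19, 16, 13, 12, 11, 7}
transmit next → 19; now {16, 13, 12, 11, 7}
insert 25 → {25, 16, 13, 12, 11, 7}
insert 24 → {25, 24, 16, 13, 12, 11, 7}
transmit next → 25; now {24, 16, 13, 12, 11, 7}
transmit next → 24; now {16, 13, 12, 11, 7}

41 → 40 → 35 → 29 → 32 → 28 → 27 → 21 → 23 → 19 → 25 → 24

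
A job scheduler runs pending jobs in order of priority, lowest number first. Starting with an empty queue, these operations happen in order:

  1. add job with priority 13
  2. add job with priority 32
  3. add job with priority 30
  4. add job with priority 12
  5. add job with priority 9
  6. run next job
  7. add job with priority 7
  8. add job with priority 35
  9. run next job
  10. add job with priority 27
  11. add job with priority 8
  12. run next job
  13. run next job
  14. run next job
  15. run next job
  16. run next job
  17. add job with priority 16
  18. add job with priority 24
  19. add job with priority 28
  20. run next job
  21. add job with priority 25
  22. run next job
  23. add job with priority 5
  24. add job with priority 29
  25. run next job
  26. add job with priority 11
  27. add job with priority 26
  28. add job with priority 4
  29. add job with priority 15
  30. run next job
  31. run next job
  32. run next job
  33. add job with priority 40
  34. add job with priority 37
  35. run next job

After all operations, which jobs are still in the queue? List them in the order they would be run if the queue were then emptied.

26 → 28 → 29 → 32 → 35 → 37 → 40

insert 13 → {13}
insert 32 → {13, 32}
insert 30 → {13, 30, 32}
insert 12 → {12, 13, 30, 32}
insert 9 → {9, 12, 13, 30, 32}
run next job → 9; now {12, 13, 30, 32}
insert 7 → {7, 12, 13, 30, 32}
insert 35 → {7, 12, 13, 30, 32, 35}
run next job → 7; now {12, 13, 30, 32, 35}
insert 27 → {12, 13, 27, 30, 32, 35}
insert 8 → {8, 12, 13, 27, 30, 32, 35}
run next job → 8; now {12, 13, 27, 30, 32, 35}
run next job → 12; now {13, 27, 30, 32, 35}
run next job → 13; now {27, 30, 32, 35}
run next job → 27; now {30, 32, 35}
run next job → 30; now {32, 35}
insert 16 → {16, 32, 35}
insert 24 → {16, 24, 32, 35}
insert 28 → {16, 24, 28, 32, 35}
run next job → 16; now {24, 28, 32, 35}
insert 25 → {24, 25, 28, 32, 35}
run next job → 24; now {25, 28, 32, 35}
insert 5 → {5, 25, 28, 32, 35}
insert 29 → {5, 25, 28, 29, 32, 35}
run next job → 5; now {25, 28, 29, 32, 35}
insert 11 → {11, 25, 28, 29, 32, 35}
insert 26 → {11, 25, 26, 28, 29, 32, 35}
insert 4 → {4, 11, 25, 26, 28, 29, 32, 35}
insert 15 → {4, 11, 15, 25, 26, 28, 29, 32, 35}
run next job → 4; now {11, 15, 25, 26, 28, 29, 32, 35}
run next job → 11; now {15, 25, 26, 28, 29, 32, 35}
run next job → 15; now {25, 26, 28, 29, 32, 35}
insert 40 → {25, 26, 28, 29, 32, 35, 40}
insert 37 → {25, 26, 28, 29, 32, 35, 37, 40}
run next job → 25; now {26, 28, 29, 32, 35, 37, 40}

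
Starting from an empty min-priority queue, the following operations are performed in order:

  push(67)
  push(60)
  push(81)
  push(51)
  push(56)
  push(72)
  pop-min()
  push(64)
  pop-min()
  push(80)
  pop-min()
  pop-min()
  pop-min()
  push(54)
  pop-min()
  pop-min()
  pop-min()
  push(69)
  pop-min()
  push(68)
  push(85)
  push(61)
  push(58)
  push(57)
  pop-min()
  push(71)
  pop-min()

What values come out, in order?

insert 67 → {67}
insert 60 → {60, 67}
insert 81 → {60, 67, 81}
insert 51 → {51, 60, 67, 81}
insert 56 → {51, 56, 60, 67, 81}
insert 72 → {51, 56, 60, 67, 72, 81}
pop-min → 51; now {56, 60, 67, 72, 81}
insert 64 → {56, 60, 64, 67, 72, 81}
pop-min → 56; now {60, 64, 67, 72, 81}
insert 80 → {60, 64, 67, 72, 80, 81}
pop-min → 60; now {64, 67, 72, 80, 81}
pop-min → 64; now {67, 72, 80, 81}
pop-min → 67; now {72, 80, 81}
insert 54 → {54, 72, 80, 81}
pop-min → 54; now {72, 80, 81}
pop-min → 72; now {80, 81}
pop-min → 80; now {81}
insert 69 → {69, 81}
pop-min → 69; now {81}
insert 68 → {68, 81}
insert 85 → {68, 81, 85}
insert 61 → {61, 68, 81, 85}
insert 58 → {58, 61, 68, 81, 85}
insert 57 → {57, 58, 61, 68, 81, 85}
pop-min → 57; now {58, 61, 68, 81, 85}
insert 71 → {58, 61, 68, 71, 81, 85}
pop-min → 58; now {61, 68, 71, 81, 85}

51 → 56 → 60 → 64 → 67 → 54 → 72 → 80 → 69 → 57 → 58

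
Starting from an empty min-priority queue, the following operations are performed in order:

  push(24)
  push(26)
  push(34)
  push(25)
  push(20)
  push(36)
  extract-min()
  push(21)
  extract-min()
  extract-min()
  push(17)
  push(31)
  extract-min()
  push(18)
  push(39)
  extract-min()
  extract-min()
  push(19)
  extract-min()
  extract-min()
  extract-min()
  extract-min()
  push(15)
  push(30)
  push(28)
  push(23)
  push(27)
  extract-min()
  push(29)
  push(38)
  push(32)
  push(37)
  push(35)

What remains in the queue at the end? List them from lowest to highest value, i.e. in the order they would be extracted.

insert 24 → {24}
insert 26 → {24, 26}
insert 34 → {24, 26, 34}
insert 25 → {24, 25, 26, 34}
insert 20 → {20, 24, 25, 26, 34}
insert 36 → {20, 24, 25, 26, 34, 36}
extract-min → 20; now {24, 25, 26, 34, 36}
insert 21 → {21, 24, 25, 26, 34, 36}
extract-min → 21; now {24, 25, 26, 34, 36}
extract-min → 24; now {25, 26, 34, 36}
insert 17 → {17, 25, 26, 34, 36}
insert 31 → {17, 25, 26, 31, 34, 36}
extract-min → 17; now {25, 26, 31, 34, 36}
insert 18 → {18, 25, 26, 31, 34, 36}
insert 39 → {18, 25, 26, 31, 34, 36, 39}
extract-min → 18; now {25, 26, 31, 34, 36, 39}
extract-min → 25; now {26, 31, 34, 36, 39}
insert 19 → {19, 26, 31, 34, 36, 39}
extract-min → 19; now {26, 31, 34, 36, 39}
extract-min → 26; now {31, 34, 36, 39}
extract-min → 31; now {34, 36, 39}
extract-min → 34; now {36, 39}
insert 15 → {15, 36, 39}
insert 30 → {15, 30, 36, 39}
insert 28 → {15, 28, 30, 36, 39}
insert 23 → {15, 23, 28, 30, 36, 39}
insert 27 → {15, 23, 27, 28, 30, 36, 39}
extract-min → 15; now {23, 27, 28, 30, 36, 39}
insert 29 → {23, 27, 28, 29, 30, 36, 39}
insert 38 → {23, 27, 28, 29, 30, 36, 38, 39}
insert 32 → {23, 27, 28, 29, 30, 32, 36, 38, 39}
insert 37 → {23, 27, 28, 29, 30, 32, 36, 37, 38, 39}
insert 35 → {23, 27, 28, 29, 30, 32, 35, 36, 37, 38, 39}

[23, 27, 28, 29, 30, 32, 35, 36, 37, 38, 39]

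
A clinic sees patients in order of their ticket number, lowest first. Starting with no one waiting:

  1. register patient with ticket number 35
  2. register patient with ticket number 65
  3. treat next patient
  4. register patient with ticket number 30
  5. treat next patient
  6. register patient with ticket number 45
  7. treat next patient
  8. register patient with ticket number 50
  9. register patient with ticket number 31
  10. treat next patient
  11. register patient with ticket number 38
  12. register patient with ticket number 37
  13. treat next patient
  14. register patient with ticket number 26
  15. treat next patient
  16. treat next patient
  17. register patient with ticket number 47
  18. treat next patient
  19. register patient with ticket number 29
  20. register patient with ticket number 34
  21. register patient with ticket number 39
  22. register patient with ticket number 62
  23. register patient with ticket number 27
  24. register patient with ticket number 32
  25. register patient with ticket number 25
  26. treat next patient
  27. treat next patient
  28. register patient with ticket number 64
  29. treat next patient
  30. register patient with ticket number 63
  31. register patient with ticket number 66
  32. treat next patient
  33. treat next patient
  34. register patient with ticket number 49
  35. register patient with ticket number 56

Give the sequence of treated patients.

35 → 30 → 45 → 31 → 37 → 26 → 38 → 47 → 25 → 27 → 29 → 32 → 34

insert 35 → {35}
insert 65 → {35, 65}
treat next patient → 35; now {65}
insert 30 → {30, 65}
treat next patient → 30; now {65}
insert 45 → {45, 65}
treat next patient → 45; now {65}
insert 50 → {50, 65}
insert 31 → {31, 50, 65}
treat next patient → 31; now {50, 65}
insert 38 → {38, 50, 65}
insert 37 → {37, 38, 50, 65}
treat next patient → 37; now {38, 50, 65}
insert 26 → {26, 38, 50, 65}
treat next patient → 26; now {38, 50, 65}
treat next patient → 38; now {50, 65}
insert 47 → {47, 50, 65}
treat next patient → 47; now {50, 65}
insert 29 → {29, 50, 65}
insert 34 → {29, 34, 50, 65}
insert 39 → {29, 34, 39, 50, 65}
insert 62 → {29, 34, 39, 50, 62, 65}
insert 27 → {27, 29, 34, 39, 50, 62, 65}
insert 32 → {27, 29, 32, 34, 39, 50, 62, 65}
insert 25 → {25, 27, 29, 32, 34, 39, 50, 62, 65}
treat next patient → 25; now {27, 29, 32, 34, 39, 50, 62, 65}
treat next patient → 27; now {29, 32, 34, 39, 50, 62, 65}
insert 64 → {29, 32, 34, 39, 50, 62, 64, 65}
treat next patient → 29; now {32, 34, 39, 50, 62, 64, 65}
insert 63 → {32, 34, 39, 50, 62, 63, 64, 65}
insert 66 → {32, 34, 39, 50, 62, 63, 64, 65, 66}
treat next patient → 32; now {34, 39, 50, 62, 63, 64, 65, 66}
treat next patient → 34; now {39, 50, 62, 63, 64, 65, 66}
insert 49 → {39, 49, 50, 62, 63, 64, 65, 66}
insert 56 → {39, 49, 50, 56, 62, 63, 64, 65, 66}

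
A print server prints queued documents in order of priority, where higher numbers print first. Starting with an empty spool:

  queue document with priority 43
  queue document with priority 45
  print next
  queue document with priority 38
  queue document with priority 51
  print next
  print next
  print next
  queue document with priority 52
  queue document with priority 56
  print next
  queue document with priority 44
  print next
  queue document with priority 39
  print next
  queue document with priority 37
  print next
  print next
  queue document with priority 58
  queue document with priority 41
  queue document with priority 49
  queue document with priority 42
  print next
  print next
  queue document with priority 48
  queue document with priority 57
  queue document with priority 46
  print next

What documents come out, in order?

insert 43 → {43}
insert 45 → {45, 43}
print next → 45; now {43}
insert 38 → {43, 38}
insert 51 → {51, 43, 38}
print next → 51; now {43, 38}
print next → 43; now {38}
print next → 38; now {}
insert 52 → {52}
insert 56 → {56, 52}
print next → 56; now {52}
insert 44 → {52, 44}
print next → 52; now {44}
insert 39 → {44, 39}
print next → 44; now {39}
insert 37 → {39, 37}
print next → 39; now {37}
print next → 37; now {}
insert 58 → {58}
insert 41 → {58, 41}
insert 49 → {58, 49, 41}
insert 42 → {58, 49, 42, 41}
print next → 58; now {49, 42, 41}
print next → 49; now {42, 41}
insert 48 → {48, 42, 41}
insert 57 → {57, 48, 42, 41}
insert 46 → {57, 48, 46, 42, 41}
print next → 57; now {48, 46, 42, 41}

[45, 51, 43, 38, 56, 52, 44, 39, 37, 58, 49, 57]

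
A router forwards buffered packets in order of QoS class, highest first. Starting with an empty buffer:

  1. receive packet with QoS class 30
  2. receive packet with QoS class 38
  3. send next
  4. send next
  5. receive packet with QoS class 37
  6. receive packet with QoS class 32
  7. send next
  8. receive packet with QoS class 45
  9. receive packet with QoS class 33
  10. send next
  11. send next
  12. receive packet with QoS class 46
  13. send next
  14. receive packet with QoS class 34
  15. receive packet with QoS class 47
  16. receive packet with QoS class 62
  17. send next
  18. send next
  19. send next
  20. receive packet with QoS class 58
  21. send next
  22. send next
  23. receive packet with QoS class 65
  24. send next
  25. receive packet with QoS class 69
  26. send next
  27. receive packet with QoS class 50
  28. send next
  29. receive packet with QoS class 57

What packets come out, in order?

insert 30 → {30}
insert 38 → {38, 30}
send next → 38; now {30}
send next → 30; now {}
insert 37 → {37}
insert 32 → {37, 32}
send next → 37; now {32}
insert 45 → {45, 32}
insert 33 → {45, 33, 32}
send next → 45; now {33, 32}
send next → 33; now {32}
insert 46 → {46, 32}
send next → 46; now {32}
insert 34 → {34, 32}
insert 47 → {47, 34, 32}
insert 62 → {62, 47, 34, 32}
send next → 62; now {47, 34, 32}
send next → 47; now {34, 32}
send next → 34; now {32}
insert 58 → {58, 32}
send next → 58; now {32}
send next → 32; now {}
insert 65 → {65}
send next → 65; now {}
insert 69 → {69}
send next → 69; now {}
insert 50 → {50}
send next → 50; now {}
insert 57 → {57}

38 → 30 → 37 → 45 → 33 → 46 → 62 → 47 → 34 → 58 → 32 → 65 → 69 → 50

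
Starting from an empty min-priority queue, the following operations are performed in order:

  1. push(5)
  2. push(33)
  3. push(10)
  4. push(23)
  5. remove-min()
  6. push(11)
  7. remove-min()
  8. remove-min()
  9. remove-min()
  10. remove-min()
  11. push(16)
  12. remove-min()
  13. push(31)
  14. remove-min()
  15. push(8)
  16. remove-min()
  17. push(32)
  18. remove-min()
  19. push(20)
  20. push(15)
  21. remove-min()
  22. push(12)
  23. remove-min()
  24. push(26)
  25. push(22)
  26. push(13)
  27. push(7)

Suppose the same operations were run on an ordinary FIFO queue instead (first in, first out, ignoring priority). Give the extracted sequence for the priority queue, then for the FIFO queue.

priority queue: [5, 10, 11, 23, 33, 16, 31, 8, 32, 15, 12]; FIFO queue: 5, 33, 10, 23, 11, 16, 31, 8, 32, 20, 15

insert 5 → {5}
insert 33 → {5, 33}
insert 10 → {5, 10, 33}
insert 23 → {5, 10, 23, 33}
remove-min → 5; now {10, 23, 33}
insert 11 → {10, 11, 23, 33}
remove-min → 10; now {11, 23, 33}
remove-min → 11; now {23, 33}
remove-min → 23; now {33}
remove-min → 33; now {}
insert 16 → {16}
remove-min → 16; now {}
insert 31 → {31}
remove-min → 31; now {}
insert 8 → {8}
remove-min → 8; now {}
insert 32 → {32}
remove-min → 32; now {}
insert 20 → {20}
insert 15 → {15, 20}
remove-min → 15; now {20}
insert 12 → {12, 20}
remove-min → 12; now {20}
insert 26 → {20, 26}
insert 22 → {20, 22, 26}
insert 13 → {13, 20, 22, 26}
insert 7 → {7, 13, 20, 22, 26}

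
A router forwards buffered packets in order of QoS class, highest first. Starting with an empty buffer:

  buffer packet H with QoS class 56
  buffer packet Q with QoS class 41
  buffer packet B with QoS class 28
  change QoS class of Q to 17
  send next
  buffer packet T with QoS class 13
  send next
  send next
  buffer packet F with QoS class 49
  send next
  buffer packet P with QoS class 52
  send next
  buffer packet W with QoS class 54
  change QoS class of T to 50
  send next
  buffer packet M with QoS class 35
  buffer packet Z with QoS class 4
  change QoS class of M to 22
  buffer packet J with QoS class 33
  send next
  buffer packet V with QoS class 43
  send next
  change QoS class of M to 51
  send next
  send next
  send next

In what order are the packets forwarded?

add H (QoS class 56) → {H:56}
add Q (QoS class 41) → {H:56, Q:41}
add B (QoS class 28) → {H:56, Q:41, B:28}
update Q to QoS class 17 → {H:56, B:28, Q:17}
send next → H; now {B:28, Q:17}
add T (QoS class 13) → {B:28, Q:17, T:13}
send next → B; now {Q:17, T:13}
send next → Q; now {T:13}
add F (QoS class 49) → {F:49, T:13}
send next → F; now {T:13}
add P (QoS class 52) → {P:52, T:13}
send next → P; now {T:13}
add W (QoS class 54) → {W:54, T:13}
update T to QoS class 50 → {W:54, T:50}
send next → W; now {T:50}
add M (QoS class 35) → {T:50, M:35}
add Z (QoS class 4) → {T:50, M:35, Z:4}
update M to QoS class 22 → {T:50, M:22, Z:4}
add J (QoS class 33) → {T:50, J:33, M:22, Z:4}
send next → T; now {J:33, M:22, Z:4}
add V (QoS class 43) → {V:43, J:33, M:22, Z:4}
send next → V; now {J:33, M:22, Z:4}
update M to QoS class 51 → {M:51, J:33, Z:4}
send next → M; now {J:33, Z:4}
send next → J; now {Z:4}
send next → Z; now {}

H → B → Q → F → P → W → T → V → M → J → Z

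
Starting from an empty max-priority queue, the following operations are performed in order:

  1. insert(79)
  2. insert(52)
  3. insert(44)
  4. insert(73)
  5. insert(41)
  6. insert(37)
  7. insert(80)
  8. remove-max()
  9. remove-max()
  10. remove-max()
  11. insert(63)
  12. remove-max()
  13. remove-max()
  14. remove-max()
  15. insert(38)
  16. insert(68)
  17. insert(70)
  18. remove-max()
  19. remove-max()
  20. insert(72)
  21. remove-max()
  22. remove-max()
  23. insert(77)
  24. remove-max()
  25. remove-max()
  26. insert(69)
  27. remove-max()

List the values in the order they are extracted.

insert 79 → {79}
insert 52 → {79, 52}
insert 44 → {79, 52, 44}
insert 73 → {79, 73, 52, 44}
insert 41 → {79, 73, 52, 44, 41}
insert 37 → {79, 73, 52, 44, 41, 37}
insert 80 → {80, 79, 73, 52, 44, 41, 37}
remove-max → 80; now {79, 73, 52, 44, 41, 37}
remove-max → 79; now {73, 52, 44, 41, 37}
remove-max → 73; now {52, 44, 41, 37}
insert 63 → {63, 52, 44, 41, 37}
remove-max → 63; now {52, 44, 41, 37}
remove-max → 52; now {44, 41, 37}
remove-max → 44; now {41, 37}
insert 38 → {41, 38, 37}
insert 68 → {68, 41, 38, 37}
insert 70 → {70, 68, 41, 38, 37}
remove-max → 70; now {68, 41, 38, 37}
remove-max → 68; now {41, 38, 37}
insert 72 → {72, 41, 38, 37}
remove-max → 72; now {41, 38, 37}
remove-max → 41; now {38, 37}
insert 77 → {77, 38, 37}
remove-max → 77; now {38, 37}
remove-max → 38; now {37}
insert 69 → {69, 37}
remove-max → 69; now {37}

80, 79, 73, 63, 52, 44, 70, 68, 72, 41, 77, 38, 69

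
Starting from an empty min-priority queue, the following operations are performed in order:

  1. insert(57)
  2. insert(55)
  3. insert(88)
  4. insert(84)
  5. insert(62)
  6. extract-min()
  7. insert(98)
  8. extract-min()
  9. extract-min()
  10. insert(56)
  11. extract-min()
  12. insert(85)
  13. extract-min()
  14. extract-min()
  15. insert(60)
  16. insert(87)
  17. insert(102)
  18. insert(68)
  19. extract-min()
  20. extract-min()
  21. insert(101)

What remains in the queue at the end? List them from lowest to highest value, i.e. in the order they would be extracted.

87, 88, 98, 101, 102

insert 57 → {57}
insert 55 → {55, 57}
insert 88 → {55, 57, 88}
insert 84 → {55, 57, 84, 88}
insert 62 → {55, 57, 62, 84, 88}
extract-min → 55; now {57, 62, 84, 88}
insert 98 → {57, 62, 84, 88, 98}
extract-min → 57; now {62, 84, 88, 98}
extract-min → 62; now {84, 88, 98}
insert 56 → {56, 84, 88, 98}
extract-min → 56; now {84, 88, 98}
insert 85 → {84, 85, 88, 98}
extract-min → 84; now {85, 88, 98}
extract-min → 85; now {88, 98}
insert 60 → {60, 88, 98}
insert 87 → {60, 87, 88, 98}
insert 102 → {60, 87, 88, 98, 102}
insert 68 → {60, 68, 87, 88, 98, 102}
extract-min → 60; now {68, 87, 88, 98, 102}
extract-min → 68; now {87, 88, 98, 102}
insert 101 → {87, 88, 98, 101, 102}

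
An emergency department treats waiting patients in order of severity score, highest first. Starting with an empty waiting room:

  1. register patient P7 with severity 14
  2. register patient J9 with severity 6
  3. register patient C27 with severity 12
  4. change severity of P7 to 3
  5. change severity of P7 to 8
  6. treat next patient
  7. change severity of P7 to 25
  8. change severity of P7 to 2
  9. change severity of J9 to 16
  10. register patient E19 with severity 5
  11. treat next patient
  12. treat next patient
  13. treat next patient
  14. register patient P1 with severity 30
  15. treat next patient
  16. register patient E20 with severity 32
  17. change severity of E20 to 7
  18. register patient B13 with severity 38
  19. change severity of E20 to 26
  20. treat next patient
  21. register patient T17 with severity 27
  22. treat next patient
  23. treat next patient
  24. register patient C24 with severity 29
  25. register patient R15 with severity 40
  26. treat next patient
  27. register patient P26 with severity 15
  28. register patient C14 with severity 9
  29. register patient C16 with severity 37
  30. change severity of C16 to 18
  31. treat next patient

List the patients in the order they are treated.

[C27, J9, E19, P7, P1, B13, T17, E20, R15, C24]

add P7 (severity 14) → {P7:14}
add J9 (severity 6) → {P7:14, J9:6}
add C27 (severity 12) → {P7:14, C27:12, J9:6}
update P7 to severity 3 → {C27:12, J9:6, P7:3}
update P7 to severity 8 → {C27:12, P7:8, J9:6}
treat next patient → C27; now {P7:8, J9:6}
update P7 to severity 25 → {P7:25, J9:6}
update P7 to severity 2 → {J9:6, P7:2}
update J9 to severity 16 → {J9:16, P7:2}
add E19 (severity 5) → {J9:16, E19:5, P7:2}
treat next patient → J9; now {E19:5, P7:2}
treat next patient → E19; now {P7:2}
treat next patient → P7; now {}
add P1 (severity 30) → {P1:30}
treat next patient → P1; now {}
add E20 (severity 32) → {E20:32}
update E20 to severity 7 → {E20:7}
add B13 (severity 38) → {B13:38, E20:7}
update E20 to severity 26 → {B13:38, E20:26}
treat next patient → B13; now {E20:26}
add T17 (severity 27) → {T17:27, E20:26}
treat next patient → T17; now {E20:26}
treat next patient → E20; now {}
add C24 (severity 29) → {C24:29}
add R15 (severity 40) → {R15:40, C24:29}
treat next patient → R15; now {C24:29}
add P26 (severity 15) → {C24:29, P26:15}
add C14 (severity 9) → {C24:29, P26:15, C14:9}
add C16 (severity 37) → {C16:37, C24:29, P26:15, C14:9}
update C16 to severity 18 → {C24:29, C16:18, P26:15, C14:9}
treat next patient → C24; now {C16:18, P26:15, C14:9}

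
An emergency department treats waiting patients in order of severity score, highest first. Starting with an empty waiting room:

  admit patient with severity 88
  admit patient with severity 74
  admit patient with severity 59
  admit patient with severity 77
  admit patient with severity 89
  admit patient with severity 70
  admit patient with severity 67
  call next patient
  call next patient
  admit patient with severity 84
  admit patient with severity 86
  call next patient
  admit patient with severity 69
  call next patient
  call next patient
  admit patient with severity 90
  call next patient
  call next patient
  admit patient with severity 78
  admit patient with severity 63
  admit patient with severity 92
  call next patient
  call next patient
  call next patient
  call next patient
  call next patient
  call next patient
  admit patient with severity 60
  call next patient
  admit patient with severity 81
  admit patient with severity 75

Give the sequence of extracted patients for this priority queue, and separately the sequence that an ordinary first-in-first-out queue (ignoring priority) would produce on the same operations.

insert 88 → {88}
insert 74 → {88, 74}
insert 59 → {88, 74, 59}
insert 77 → {88, 77, 74, 59}
insert 89 → {89, 88, 77, 74, 59}
insert 70 → {89, 88, 77, 74, 70, 59}
insert 67 → {89, 88, 77, 74, 70, 67, 59}
call next patient → 89; now {88, 77, 74, 70, 67, 59}
call next patient → 88; now {77, 74, 70, 67, 59}
insert 84 → {84, 77, 74, 70, 67, 59}
insert 86 → {86, 84, 77, 74, 70, 67, 59}
call next patient → 86; now {84, 77, 74, 70, 67, 59}
insert 69 → {84, 77, 74, 70, 69, 67, 59}
call next patient → 84; now {77, 74, 70, 69, 67, 59}
call next patient → 77; now {74, 70, 69, 67, 59}
insert 90 → {90, 74, 70, 69, 67, 59}
call next patient → 90; now {74, 70, 69, 67, 59}
call next patient → 74; now {70, 69, 67, 59}
insert 78 → {78, 70, 69, 67, 59}
insert 63 → {78, 70, 69, 67, 63, 59}
insert 92 → {92, 78, 70, 69, 67, 63, 59}
call next patient → 92; now {78, 70, 69, 67, 63, 59}
call next patient → 78; now {70, 69, 67, 63, 59}
call next patient → 70; now {69, 67, 63, 59}
call next patient → 69; now {67, 63, 59}
call next patient → 67; now {63, 59}
call next patient → 63; now {59}
insert 60 → {60, 59}
call next patient → 60; now {59}
insert 81 → {81, 59}
insert 75 → {81, 75, 59}

priority queue: 89 → 88 → 86 → 84 → 77 → 90 → 74 → 92 → 78 → 70 → 69 → 67 → 63 → 60; FIFO queue: 88, 74, 59, 77, 89, 70, 67, 84, 86, 69, 90, 78, 63, 92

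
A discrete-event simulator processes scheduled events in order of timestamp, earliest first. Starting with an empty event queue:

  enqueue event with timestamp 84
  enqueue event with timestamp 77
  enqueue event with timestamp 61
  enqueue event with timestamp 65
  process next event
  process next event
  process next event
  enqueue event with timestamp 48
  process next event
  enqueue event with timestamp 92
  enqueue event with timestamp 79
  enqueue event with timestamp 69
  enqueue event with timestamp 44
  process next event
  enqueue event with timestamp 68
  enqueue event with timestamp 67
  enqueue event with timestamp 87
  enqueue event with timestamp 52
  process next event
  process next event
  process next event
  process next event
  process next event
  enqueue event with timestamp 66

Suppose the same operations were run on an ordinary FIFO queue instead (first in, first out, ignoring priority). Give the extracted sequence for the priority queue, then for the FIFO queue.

insert 84 → {84}
insert 77 → {77, 84}
insert 61 → {61, 77, 84}
insert 65 → {61, 65, 77, 84}
process next event → 61; now {65, 77, 84}
process next event → 65; now {77, 84}
process next event → 77; now {84}
insert 48 → {48, 84}
process next event → 48; now {84}
insert 92 → {84, 92}
insert 79 → {79, 84, 92}
insert 69 → {69, 79, 84, 92}
insert 44 → {44, 69, 79, 84, 92}
process next event → 44; now {69, 79, 84, 92}
insert 68 → {68, 69, 79, 84, 92}
insert 67 → {67, 68, 69, 79, 84, 92}
insert 87 → {67, 68, 69, 79, 84, 87, 92}
insert 52 → {52, 67, 68, 69, 79, 84, 87, 92}
process next event → 52; now {67, 68, 69, 79, 84, 87, 92}
process next event → 67; now {68, 69, 79, 84, 87, 92}
process next event → 68; now {69, 79, 84, 87, 92}
process next event → 69; now {79, 84, 87, 92}
process next event → 79; now {84, 87, 92}
insert 66 → {66, 84, 87, 92}

priority queue: 61 → 65 → 77 → 48 → 44 → 52 → 67 → 68 → 69 → 79; FIFO queue: 84, 77, 61, 65, 48, 92, 79, 69, 44, 68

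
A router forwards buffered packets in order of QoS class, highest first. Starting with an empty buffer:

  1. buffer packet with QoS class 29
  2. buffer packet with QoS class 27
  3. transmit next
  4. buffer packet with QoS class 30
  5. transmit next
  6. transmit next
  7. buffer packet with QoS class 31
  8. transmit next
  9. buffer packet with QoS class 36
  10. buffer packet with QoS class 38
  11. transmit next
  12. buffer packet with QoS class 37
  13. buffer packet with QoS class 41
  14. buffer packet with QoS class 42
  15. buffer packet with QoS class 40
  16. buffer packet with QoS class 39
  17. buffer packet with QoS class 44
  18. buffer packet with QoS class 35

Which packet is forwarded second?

30

insert 29 → {29}
insert 27 → {29, 27}
transmit next → 29; now {27}
insert 30 → {30, 27}
transmit next → 30; now {27}
transmit next → 27; now {}
insert 31 → {31}
transmit next → 31; now {}
insert 36 → {36}
insert 38 → {38, 36}
transmit next → 38; now {36}
insert 37 → {37, 36}
insert 41 → {41, 37, 36}
insert 42 → {42, 41, 37, 36}
insert 40 → {42, 41, 40, 37, 36}
insert 39 → {42, 41, 40, 39, 37, 36}
insert 44 → {44, 42, 41, 40, 39, 37, 36}
insert 35 → {44, 42, 41, 40, 39, 37, 36, 35}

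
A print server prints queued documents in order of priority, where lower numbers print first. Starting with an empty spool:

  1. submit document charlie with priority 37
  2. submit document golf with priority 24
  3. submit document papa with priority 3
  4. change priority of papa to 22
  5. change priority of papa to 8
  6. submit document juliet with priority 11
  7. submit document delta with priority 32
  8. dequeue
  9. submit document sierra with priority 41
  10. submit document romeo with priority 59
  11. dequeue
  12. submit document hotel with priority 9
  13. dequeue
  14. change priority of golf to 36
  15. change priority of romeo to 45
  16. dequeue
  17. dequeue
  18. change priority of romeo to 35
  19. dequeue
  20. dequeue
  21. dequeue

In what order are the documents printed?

add charlie (priority 37) → {charlie:37}
add golf (priority 24) → {golf:24, charlie:37}
add papa (priority 3) → {papa:3, golf:24, charlie:37}
update papa to priority 22 → {papa:22, golf:24, charlie:37}
update papa to priority 8 → {papa:8, golf:24, charlie:37}
add juliet (priority 11) → {papa:8, juliet:11, golf:24, charlie:37}
add delta (priority 32) → {papa:8, juliet:11, golf:24, delta:32, charlie:37}
dequeue → papa; now {juliet:11, golf:24, delta:32, charlie:37}
add sierra (priority 41) → {juliet:11, golf:24, delta:32, charlie:37, sierra:41}
add romeo (priority 59) → {juliet:11, golf:24, delta:32, charlie:37, sierra:41, romeo:59}
dequeue → juliet; now {golf:24, delta:32, charlie:37, sierra:41, romeo:59}
add hotel (priority 9) → {hotel:9, golf:24, delta:32, charlie:37, sierra:41, romeo:59}
dequeue → hotel; now {golf:24, delta:32, charlie:37, sierra:41, romeo:59}
update golf to priority 36 → {delta:32, golf:36, charlie:37, sierra:41, romeo:59}
update romeo to priority 45 → {delta:32, golf:36, charlie:37, sierra:41, romeo:45}
dequeue → delta; now {golf:36, charlie:37, sierra:41, romeo:45}
dequeue → golf; now {charlie:37, sierra:41, romeo:45}
update romeo to priority 35 → {romeo:35, charlie:37, sierra:41}
dequeue → romeo; now {charlie:37, sierra:41}
dequeue → charlie; now {sierra:41}
dequeue → sierra; now {}

papa, juliet, hotel, delta, golf, romeo, charlie, sierra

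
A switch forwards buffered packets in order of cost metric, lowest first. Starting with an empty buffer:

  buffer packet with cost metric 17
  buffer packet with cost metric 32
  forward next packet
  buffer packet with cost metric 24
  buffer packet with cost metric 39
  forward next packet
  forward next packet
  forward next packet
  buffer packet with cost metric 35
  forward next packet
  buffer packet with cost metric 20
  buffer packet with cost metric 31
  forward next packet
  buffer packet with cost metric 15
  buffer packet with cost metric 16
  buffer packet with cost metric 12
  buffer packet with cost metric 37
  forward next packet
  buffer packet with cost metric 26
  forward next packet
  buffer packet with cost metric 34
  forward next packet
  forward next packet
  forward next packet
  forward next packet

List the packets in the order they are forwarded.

17, 24, 32, 39, 35, 20, 12, 15, 16, 26, 31, 34

insert 17 → {17}
insert 32 → {17, 32}
forward next packet → 17; now {32}
insert 24 → {24, 32}
insert 39 → {24, 32, 39}
forward next packet → 24; now {32, 39}
forward next packet → 32; now {39}
forward next packet → 39; now {}
insert 35 → {35}
forward next packet → 35; now {}
insert 20 → {20}
insert 31 → {20, 31}
forward next packet → 20; now {31}
insert 15 → {15, 31}
insert 16 → {15, 16, 31}
insert 12 → {12, 15, 16, 31}
insert 37 → {12, 15, 16, 31, 37}
forward next packet → 12; now {15, 16, 31, 37}
insert 26 → {15, 16, 26, 31, 37}
forward next packet → 15; now {16, 26, 31, 37}
insert 34 → {16, 26, 31, 34, 37}
forward next packet → 16; now {26, 31, 34, 37}
forward next packet → 26; now {31, 34, 37}
forward next packet → 31; now {34, 37}
forward next packet → 34; now {37}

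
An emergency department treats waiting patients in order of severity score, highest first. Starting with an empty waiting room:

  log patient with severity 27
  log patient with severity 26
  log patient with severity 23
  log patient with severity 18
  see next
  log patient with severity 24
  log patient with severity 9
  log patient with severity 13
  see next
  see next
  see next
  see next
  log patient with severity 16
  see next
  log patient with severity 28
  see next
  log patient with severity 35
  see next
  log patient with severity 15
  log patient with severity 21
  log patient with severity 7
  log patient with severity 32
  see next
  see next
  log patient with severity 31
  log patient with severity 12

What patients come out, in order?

insert 27 → {27}
insert 26 → {27, 26}
insert 23 → {27, 26, 23}
insert 18 → {27, 26, 23, 18}
see next → 27; now {26, 23, 18}
insert 24 → {26, 24, 23, 18}
insert 9 → {26, 24, 23, 18, 9}
insert 13 → {26, 24, 23, 18, 13, 9}
see next → 26; now {24, 23, 18, 13, 9}
see next → 24; now {23, 18, 13, 9}
see next → 23; now {18, 13, 9}
see next → 18; now {13, 9}
insert 16 → {16, 13, 9}
see next → 16; now {13, 9}
insert 28 → {28, 13, 9}
see next → 28; now {13, 9}
insert 35 → {35, 13, 9}
see next → 35; now {13, 9}
insert 15 → {15, 13, 9}
insert 21 → {21, 15, 13, 9}
insert 7 → {21, 15, 13, 9, 7}
insert 32 → {32, 21, 15, 13, 9, 7}
see next → 32; now {21, 15, 13, 9, 7}
see next → 21; now {15, 13, 9, 7}
insert 31 → {31, 15, 13, 9, 7}
insert 12 → {31, 15, 13, 12, 9, 7}

27, 26, 24, 23, 18, 16, 28, 35, 32, 21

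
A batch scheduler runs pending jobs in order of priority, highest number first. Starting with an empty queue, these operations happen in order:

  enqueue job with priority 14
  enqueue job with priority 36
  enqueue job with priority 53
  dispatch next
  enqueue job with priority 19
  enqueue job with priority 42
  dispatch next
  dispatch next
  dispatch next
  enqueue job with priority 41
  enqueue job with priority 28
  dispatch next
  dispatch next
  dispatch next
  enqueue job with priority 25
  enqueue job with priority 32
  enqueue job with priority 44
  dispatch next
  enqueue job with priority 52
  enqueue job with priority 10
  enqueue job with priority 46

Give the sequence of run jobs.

insert 14 → {14}
insert 36 → {36, 14}
insert 53 → {53, 36, 14}
dispatch next → 53; now {36, 14}
insert 19 → {36, 19, 14}
insert 42 → {42, 36, 19, 14}
dispatch next → 42; now {36, 19, 14}
dispatch next → 36; now {19, 14}
dispatch next → 19; now {14}
insert 41 → {41, 14}
insert 28 → {41, 28, 14}
dispatch next → 41; now {28, 14}
dispatch next → 28; now {14}
dispatch next → 14; now {}
insert 25 → {25}
insert 32 → {32, 25}
insert 44 → {44, 32, 25}
dispatch next → 44; now {32, 25}
insert 52 → {52, 32, 25}
insert 10 → {52, 32, 25, 10}
insert 46 → {52, 46, 32, 25, 10}

[53, 42, 36, 19, 41, 28, 14, 44]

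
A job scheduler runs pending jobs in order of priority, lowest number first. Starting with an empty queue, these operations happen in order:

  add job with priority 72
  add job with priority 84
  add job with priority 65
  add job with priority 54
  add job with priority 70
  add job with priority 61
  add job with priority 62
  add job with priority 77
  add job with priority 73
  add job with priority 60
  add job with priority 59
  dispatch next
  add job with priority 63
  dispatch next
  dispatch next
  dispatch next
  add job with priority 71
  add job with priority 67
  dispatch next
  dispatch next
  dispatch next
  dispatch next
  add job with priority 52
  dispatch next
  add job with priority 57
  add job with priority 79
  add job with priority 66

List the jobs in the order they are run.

insert 72 → {72}
insert 84 → {72, 84}
insert 65 → {65, 72, 84}
insert 54 → {54, 65, 72, 84}
insert 70 → {54, 65, 70, 72, 84}
insert 61 → {54, 61, 65, 70, 72, 84}
insert 62 → {54, 61, 62, 65, 70, 72, 84}
insert 77 → {54, 61, 62, 65, 70, 72, 77, 84}
insert 73 → {54, 61, 62, 65, 70, 72, 73, 77, 84}
insert 60 → {54, 60, 61, 62, 65, 70, 72, 73, 77, 84}
insert 59 → {54, 59, 60, 61, 62, 65, 70, 72, 73, 77, 84}
dispatch next → 54; now {59, 60, 61, 62, 65, 70, 72, 73, 77, 84}
insert 63 → {59, 60, 61, 62, 63, 65, 70, 72, 73, 77, 84}
dispatch next → 59; now {60, 61, 62, 63, 65, 70, 72, 73, 77, 84}
dispatch next → 60; now {61, 62, 63, 65, 70, 72, 73, 77, 84}
dispatch next → 61; now {62, 63, 65, 70, 72, 73, 77, 84}
insert 71 → {62, 63, 65, 70, 71, 72, 73, 77, 84}
insert 67 → {62, 63, 65, 67, 70, 71, 72, 73, 77, 84}
dispatch next → 62; now {63, 65, 67, 70, 71, 72, 73, 77, 84}
dispatch next → 63; now {65, 67, 70, 71, 72, 73, 77, 84}
dispatch next → 65; now {67, 70, 71, 72, 73, 77, 84}
dispatch next → 67; now {70, 71, 72, 73, 77, 84}
insert 52 → {52, 70, 71, 72, 73, 77, 84}
dispatch next → 52; now {70, 71, 72, 73, 77, 84}
insert 57 → {57, 70, 71, 72, 73, 77, 84}
insert 79 → {57, 70, 71, 72, 73, 77, 79, 84}
insert 66 → {57, 66, 70, 71, 72, 73, 77, 79, 84}

[54, 59, 60, 61, 62, 63, 65, 67, 52]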